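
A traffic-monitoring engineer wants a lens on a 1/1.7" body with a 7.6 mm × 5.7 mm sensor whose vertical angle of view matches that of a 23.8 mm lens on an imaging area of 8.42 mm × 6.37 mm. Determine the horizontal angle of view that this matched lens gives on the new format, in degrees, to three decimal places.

20.234°

Equal vertical AOV ⇒ f₂ = f₁ · 5.7/6.37 = 23.8 × 0.89482 ≈ 21.2967 mm.
Horizontal AOV on the new format = 2·arctan(7.6 / (2 × 21.2967)) = 2·arctan(0.17843) ≈ 20.2338°.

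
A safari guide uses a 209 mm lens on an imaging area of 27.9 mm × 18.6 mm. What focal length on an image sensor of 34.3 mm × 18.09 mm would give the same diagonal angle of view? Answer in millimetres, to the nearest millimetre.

242 mm

Sensor diagonal = √(27.9² + 18.6²) = √1124.3700 ≈ 33.5316 mm.
Sensor diagonal = √(34.3² + 18.09²) = √1503.7381 ≈ 38.7781 mm.
Equal angle of view means equal diagonal/f ratio, so f₂ = f₁ · (diagonal₂/diagonal₁) = 209 × 38.7781/33.5316.
f₂ = 209 × 1.15646 ≈ 241.701 mm.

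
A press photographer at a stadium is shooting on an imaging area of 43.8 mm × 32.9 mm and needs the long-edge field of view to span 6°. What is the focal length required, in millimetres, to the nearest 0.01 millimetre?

From α = 2·arctan(w/2f) we get f = w / (2·tan(α/2)).
With w = 43.8 mm and α/2 = 3°, tan(α/2) ≈ 0.05241, so f ≈ 43.8 / 0.10482 ≈ 417.8769 mm.

417.88 mm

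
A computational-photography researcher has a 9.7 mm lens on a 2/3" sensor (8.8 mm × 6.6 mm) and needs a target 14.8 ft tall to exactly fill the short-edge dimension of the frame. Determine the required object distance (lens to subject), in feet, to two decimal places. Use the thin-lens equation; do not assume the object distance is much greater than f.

W: 14.8 ft × 304.8 mm/ft = 4511.04 mm.
Magnification m = h/W = dᵢ/dₒ; combined with 1/f = 1/dₒ + 1/dᵢ this gives dₒ = f·(1 + W/h).
dₒ = 9.7 mm × (1 + 4511.04/6.6) = 9.7 × 684.4909 ≈ 6639.562 mm = 6639.562/304.8 ft = 21.7833 ft.

21.78 ft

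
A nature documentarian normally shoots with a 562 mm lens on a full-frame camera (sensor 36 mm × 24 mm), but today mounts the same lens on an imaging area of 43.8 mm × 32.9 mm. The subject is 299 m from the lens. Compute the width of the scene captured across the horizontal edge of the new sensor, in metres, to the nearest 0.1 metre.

23.3 m

The focal length stays 562 mm; the relevant sensor dimension is now w = 43.8 mm. Object distance dₒ = 299 m = 299000 mm.
Thin-lens field width W = w·(dₒ − f)/f = 43.8 × (299000 − 562)/562 ≈ 23259.047 mm = 23.259 m.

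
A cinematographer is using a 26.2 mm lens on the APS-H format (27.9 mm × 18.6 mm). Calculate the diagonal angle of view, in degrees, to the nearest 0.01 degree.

Sensor diagonal = √(27.9² + 18.6²) = √1124.3700 ≈ 33.5316 mm.
Angle of view α = 2·arctan(d/2f) with d = 33.5316 mm and f = 26.2 mm.
d/2f = 0.63992; arctan(0.63992) ≈ 32.6159°, so α ≈ 65.2317°.

65.23°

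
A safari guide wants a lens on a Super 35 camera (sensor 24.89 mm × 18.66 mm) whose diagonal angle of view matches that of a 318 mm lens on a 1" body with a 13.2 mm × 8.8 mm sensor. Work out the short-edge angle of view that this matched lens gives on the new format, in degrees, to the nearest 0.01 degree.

1.71°

Sensor diagonal = √(13.2² + 8.8²) = √251.6800 ≈ 15.8644 mm.
Sensor diagonal = √(24.89² + 18.66²) = √967.7077 ≈ 31.1080 mm.
Equal diagonal AOV ⇒ f₂ = f₁ · 31.1080/15.8644 = 318 × 1.96087 ≈ 623.5551 mm.
Short-edge AOV on the new format = 2·arctan(18.66 / (2 × 623.5551)) = 2·arctan(0.01496) ≈ 1.7145°.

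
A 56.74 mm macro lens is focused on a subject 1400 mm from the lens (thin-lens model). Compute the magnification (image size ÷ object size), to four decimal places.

Thin lens: 1/f = 1/dₒ + 1/dᵢ → 1/dᵢ = 1/56.74 − 1/1400 = 0.0169100 mm⁻¹, so dᵢ ≈ 59.1367 mm.
Magnification m = dᵢ/dₒ = 59.1367/1400 ≈ 0.04224.

0.0422×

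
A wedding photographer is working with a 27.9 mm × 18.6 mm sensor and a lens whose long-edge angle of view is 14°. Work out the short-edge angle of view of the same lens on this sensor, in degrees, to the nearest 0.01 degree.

9.36°

From the long-edge AOV: f = 27.9 / (2·tan(7°)) = 27.9 / 0.24557 ≈ 113.6136 mm.
Short-edge AOV = 2·arctan(18.6 / (2 × 113.6136)) = 2·arctan(0.08186) ≈ 9.3592°.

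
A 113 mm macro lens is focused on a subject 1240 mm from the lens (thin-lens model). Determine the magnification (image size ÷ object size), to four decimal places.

0.1003×

Thin lens: 1/f = 1/dₒ + 1/dᵢ → 1/dᵢ = 1/113 − 1/1240 = 0.0080431 mm⁻¹, so dᵢ ≈ 124.3301 mm.
Magnification m = dᵢ/dₒ = 124.3301/1240 ≈ 0.10027.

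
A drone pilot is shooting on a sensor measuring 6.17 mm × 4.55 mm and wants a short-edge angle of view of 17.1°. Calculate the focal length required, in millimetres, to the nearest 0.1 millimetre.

From α = 2·arctan(h/2f) we get f = h / (2·tan(α/2)).
With h = 4.55 mm and α/2 = 8.55°, tan(α/2) ≈ 0.15034, so f ≈ 4.55 / 0.30069 ≈ 15.1320 mm.

15.1 mm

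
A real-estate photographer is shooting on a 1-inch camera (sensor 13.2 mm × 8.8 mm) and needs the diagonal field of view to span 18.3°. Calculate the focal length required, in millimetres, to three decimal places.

Sensor diagonal = √(13.2² + 8.8²) = √251.6800 ≈ 15.8644 mm.
From α = 2·arctan(d/2f) we get f = d / (2·tan(α/2)).
With d = 15.8644 mm and α/2 = 9.15°, tan(α/2) ≈ 0.16107, so f ≈ 15.8644 / 0.32214 ≈ 49.2472 mm.

49.247 mm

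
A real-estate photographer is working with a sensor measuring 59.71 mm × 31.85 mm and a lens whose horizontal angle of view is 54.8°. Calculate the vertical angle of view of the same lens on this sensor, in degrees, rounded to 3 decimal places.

30.912°

From the horizontal AOV: f = 59.71 / (2·tan(27.4°)) = 59.71 / 1.03670 ≈ 57.5961 mm.
Vertical AOV = 2·arctan(31.85 / (2 × 57.5961)) = 2·arctan(0.27649) ≈ 30.9116°.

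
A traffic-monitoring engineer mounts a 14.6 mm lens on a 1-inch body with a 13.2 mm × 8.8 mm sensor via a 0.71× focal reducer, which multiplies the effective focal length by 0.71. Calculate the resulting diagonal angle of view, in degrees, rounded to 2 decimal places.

74.85°

Effective focal length f = 14.6 × 0.71 = 10.366 mm.
Sensor diagonal = √(13.2² + 8.8²) = √251.6800 ≈ 15.8644 mm.
α = 2·arctan(15.864 / (2 × 10.366)) = 2·arctan(0.76521) ≈ 74.8475°.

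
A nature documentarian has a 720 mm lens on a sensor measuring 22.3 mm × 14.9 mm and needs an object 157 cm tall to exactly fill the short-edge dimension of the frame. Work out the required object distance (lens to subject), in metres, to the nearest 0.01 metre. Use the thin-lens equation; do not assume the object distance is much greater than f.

W: 157 cm = 1570 mm.
Magnification m = h/W = dᵢ/dₒ; combined with 1/f = 1/dₒ + 1/dᵢ this gives dₒ = f·(1 + W/h).
dₒ = 720 mm × (1 + 1570/14.9) = 720 × 106.3691 ≈ 76585.772 mm = 76.5858 m.

76.59 m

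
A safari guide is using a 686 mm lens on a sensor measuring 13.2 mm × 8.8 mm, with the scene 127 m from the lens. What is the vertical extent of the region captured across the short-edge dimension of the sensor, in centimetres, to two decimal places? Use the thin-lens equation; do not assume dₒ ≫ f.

162.04 cm

dₒ: 127 m = 127000 mm.
Similar triangles through the lens centre give W/dₒ = h/dᵢ; with 1/f = 1/dₒ + 1/dᵢ this gives W = h·(dₒ − f)/f.
W = 8.8 mm × (127000 − 686) / 686 = 8.8 × 184.1312 ≈ 1620.355 mm = 162.035 cm.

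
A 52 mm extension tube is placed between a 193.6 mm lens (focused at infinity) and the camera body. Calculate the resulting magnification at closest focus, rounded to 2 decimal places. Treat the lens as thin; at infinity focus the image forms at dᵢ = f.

0.27×

The tube moves the image plane from f to f + e, so dᵢ = 193.6 + 52 = 245.6 mm. Focus is achieved when 1/f = 1/dₒ + 1/dᵢ, giving dₒ = 1/(1/f − 1/(f+e)).
Magnification m = dᵢ/dₒ = (f+e)·(1/f − 1/(f+e)) = e/f = 52/193.6 ≈ 0.2686.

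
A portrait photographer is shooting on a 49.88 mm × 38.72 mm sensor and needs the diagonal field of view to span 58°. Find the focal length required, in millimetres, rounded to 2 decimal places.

56.96 mm

Sensor diagonal = √(49.88² + 38.72²) = √3987.2528 ≈ 63.1447 mm.
From α = 2·arctan(d/2f) we get f = d / (2·tan(α/2)).
With d = 63.1447 mm and α/2 = 29°, tan(α/2) ≈ 0.55431, so f ≈ 63.1447 / 1.10862 ≈ 56.9580 mm.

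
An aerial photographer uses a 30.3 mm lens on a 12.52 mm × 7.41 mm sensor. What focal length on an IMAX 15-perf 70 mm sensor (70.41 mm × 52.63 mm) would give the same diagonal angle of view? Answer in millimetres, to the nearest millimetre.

Sensor diagonal = √(12.52² + 7.41²) = √211.6585 ≈ 14.5485 mm.
Sensor diagonal = √(70.41² + 52.63²) = √7727.4850 ≈ 87.9061 mm.
Equal angle of view means equal diagonal/f ratio, so f₂ = f₁ · (diagonal₂/diagonal₁) = 30.3 × 87.9061/14.5485.
f₂ = 30.3 × 6.04229 ≈ 183.081 mm.

183 mm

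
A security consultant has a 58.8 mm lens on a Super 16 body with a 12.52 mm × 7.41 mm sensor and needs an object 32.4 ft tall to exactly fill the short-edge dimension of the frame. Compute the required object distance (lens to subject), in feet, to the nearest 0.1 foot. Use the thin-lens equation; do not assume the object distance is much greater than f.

257.3 ft

W: 32.4 ft × 304.8 mm/ft = 9875.52 mm.
Magnification m = h/W = dᵢ/dₒ; combined with 1/f = 1/dₒ + 1/dᵢ this gives dₒ = f·(1 + W/h).
dₒ = 58.8 mm × (1 + 9875.52/7.41) = 58.8 × 1333.7287 ≈ 78423.248 mm = 78423.248/304.8 ft = 257.294 ft.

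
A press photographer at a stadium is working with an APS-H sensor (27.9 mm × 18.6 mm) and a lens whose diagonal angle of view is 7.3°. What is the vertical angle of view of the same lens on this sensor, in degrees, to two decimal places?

4.05°

Sensor diagonal = √(27.9² + 18.6²) = √1124.3700 ≈ 33.5316 mm.
From the diagonal AOV: f = 33.5316 / (2·tan(3.65°)) = 33.5316 / 0.12758 ≈ 262.8248 mm.
Vertical AOV = 2·arctan(18.6 / (2 × 262.8248)) = 2·arctan(0.03538) ≈ 4.0531°.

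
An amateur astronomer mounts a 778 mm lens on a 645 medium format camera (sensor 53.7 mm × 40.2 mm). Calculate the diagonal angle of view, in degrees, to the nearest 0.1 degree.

4.9°

Sensor diagonal = √(53.7² + 40.2²) = √4499.7300 ≈ 67.0800 mm.
Angle of view α = 2·arctan(d/2f) with d = 67.0800 mm and f = 778 mm.
d/2f = 0.04311; arctan(0.04311) ≈ 2.4685°, so α ≈ 4.9370°.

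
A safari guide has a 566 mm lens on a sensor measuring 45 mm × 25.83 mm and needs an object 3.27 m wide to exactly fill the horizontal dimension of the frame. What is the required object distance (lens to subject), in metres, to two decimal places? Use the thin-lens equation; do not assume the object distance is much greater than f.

W: 3.27 m = 3270 mm.
Magnification m = w/W = dᵢ/dₒ; combined with 1/f = 1/dₒ + 1/dᵢ this gives dₒ = f·(1 + W/w).
dₒ = 566 mm × (1 + 3270/45) = 566 × 73.6667 ≈ 41695.333 mm = 41.6953 m.

41.70 m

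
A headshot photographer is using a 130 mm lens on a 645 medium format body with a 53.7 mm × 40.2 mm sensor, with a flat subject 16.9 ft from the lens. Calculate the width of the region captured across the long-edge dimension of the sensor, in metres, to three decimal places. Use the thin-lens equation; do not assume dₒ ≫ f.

dₒ: 16.9 ft × 304.8 mm/ft = 5151.12 mm.
Similar triangles through the lens centre give W/dₒ = w/dᵢ; with 1/f = 1/dₒ + 1/dᵢ this gives W = w·(dₒ − f)/f.
W = 53.7 mm × (5151.12 − 130) / 130 = 53.7 × 38.6240 ≈ 2074.109 mm = 2.07411 m.

2.074 m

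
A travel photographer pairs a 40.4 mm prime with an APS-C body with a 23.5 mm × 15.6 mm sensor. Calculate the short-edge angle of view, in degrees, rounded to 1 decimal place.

Angle of view α = 2·arctan(h/2f) with h = 15.6 mm and f = 40.4 mm.
h/2f = 0.19307; arctan(0.19307) ≈ 10.9276°, so α ≈ 21.8552°.

21.9°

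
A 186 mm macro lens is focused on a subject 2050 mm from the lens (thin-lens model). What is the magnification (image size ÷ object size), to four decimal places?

0.0998×

Thin lens: 1/f = 1/dₒ + 1/dᵢ → 1/dᵢ = 1/186 − 1/2050 = 0.0048885 mm⁻¹, so dᵢ ≈ 204.5601 mm.
Magnification m = dᵢ/dₒ = 204.5601/2050 ≈ 0.09979.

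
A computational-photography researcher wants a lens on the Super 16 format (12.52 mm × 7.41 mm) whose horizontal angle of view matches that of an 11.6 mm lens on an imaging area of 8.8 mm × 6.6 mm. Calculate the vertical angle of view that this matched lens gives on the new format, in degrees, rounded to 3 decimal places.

25.306°

Equal horizontal AOV ⇒ f₂ = f₁ · 12.52/8.8 = 11.6 × 1.42273 ≈ 16.5036 mm.
Vertical AOV on the new format = 2·arctan(7.41 / (2 × 16.5036)) = 2·arctan(0.22450) ≈ 25.3058°.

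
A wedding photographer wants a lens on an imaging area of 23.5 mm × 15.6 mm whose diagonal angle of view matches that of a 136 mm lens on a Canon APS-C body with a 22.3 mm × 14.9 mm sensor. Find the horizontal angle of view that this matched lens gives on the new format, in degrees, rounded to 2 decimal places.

Sensor diagonal = √(22.3² + 14.9²) = √719.3000 ≈ 26.8198 mm.
Sensor diagonal = √(23.5² + 15.6²) = √795.6100 ≈ 28.2066 mm.
Equal diagonal AOV ⇒ f₂ = f₁ · 28.2066/26.8198 = 136 × 1.05171 ≈ 143.0323 mm.
Horizontal AOV on the new format = 2·arctan(23.5 / (2 × 143.0323)) = 2·arctan(0.08215) ≈ 9.3925°.

9.39°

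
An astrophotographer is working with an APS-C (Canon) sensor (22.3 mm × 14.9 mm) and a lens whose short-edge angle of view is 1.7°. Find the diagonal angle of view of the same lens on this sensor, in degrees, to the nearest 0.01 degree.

From the short-edge AOV: f = 14.9 / (2·tan(0.85°)) = 14.9 / 0.02967 ≈ 502.1438 mm.
Sensor diagonal = √(22.3² + 14.9²) = √719.3000 ≈ 26.8198 mm.
Diagonal AOV = 2·arctan(26.8198 / (2 × 502.1438)) = 2·arctan(0.02671) ≈ 3.0595°.

3.06°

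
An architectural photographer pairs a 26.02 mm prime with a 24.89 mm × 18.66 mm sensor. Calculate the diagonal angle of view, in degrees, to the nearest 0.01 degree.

Sensor diagonal = √(24.89² + 18.66²) = √967.7077 ≈ 31.1080 mm.
Angle of view α = 2·arctan(d/2f) with d = 31.1080 mm and f = 26.02 mm.
d/2f = 0.59777; arctan(0.59777) ≈ 30.8698°, so α ≈ 61.7395°.

61.74°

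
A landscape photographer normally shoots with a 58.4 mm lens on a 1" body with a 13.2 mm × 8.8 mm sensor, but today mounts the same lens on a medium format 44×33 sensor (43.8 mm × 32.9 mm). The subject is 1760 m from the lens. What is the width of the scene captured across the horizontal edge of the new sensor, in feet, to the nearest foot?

4331 ft

The focal length stays 58.4 mm; the relevant sensor dimension is now w = 43.8 mm. Object distance dₒ = 1760 m = 1.76e+06 mm.
Thin-lens field width W = w·(dₒ − f)/f = 43.8 × (1.76e+06 − 58.4)/58.4 ≈ 1319956.200 mm = 1319956.200/304.8 ft = 4330.57 ft.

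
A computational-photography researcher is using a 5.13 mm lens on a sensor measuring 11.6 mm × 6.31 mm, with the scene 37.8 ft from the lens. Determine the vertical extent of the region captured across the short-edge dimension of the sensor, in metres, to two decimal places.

dₒ: 37.8 ft × 304.8 mm/ft = 11521.44 mm.
Similar triangles through the lens centre give W/dₒ = h/dᵢ; with 1/f = 1/dₒ + 1/dᵢ this gives W = h·(dₒ − f)/f.
W = 6.31 mm × (11521.4 − 5.13) / 5.13 = 6.31 × 2244.8947 ≈ 14165.285 mm = 14.1653 m.

14.17 m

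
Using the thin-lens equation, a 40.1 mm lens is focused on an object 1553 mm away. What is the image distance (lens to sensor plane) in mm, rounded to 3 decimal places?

41.163 mm

1/dᵢ = 1/f − 1/dₒ = 1/40.1 − 1/1553 = 0.0242937 mm⁻¹.
dᵢ = 1/0.0242937 ≈ 41.1629 mm.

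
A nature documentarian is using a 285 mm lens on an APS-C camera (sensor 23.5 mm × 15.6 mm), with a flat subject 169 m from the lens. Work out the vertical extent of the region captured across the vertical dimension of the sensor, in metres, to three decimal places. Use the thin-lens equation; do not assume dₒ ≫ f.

9.235 m

dₒ: 169 m = 169000 mm.
Similar triangles through the lens centre give W/dₒ = h/dᵢ; with 1/f = 1/dₒ + 1/dᵢ this gives W = h·(dₒ − f)/f.
W = 15.6 mm × (169000 − 285) / 285 = 15.6 × 591.9825 ≈ 9234.926 mm = 9.23493 m.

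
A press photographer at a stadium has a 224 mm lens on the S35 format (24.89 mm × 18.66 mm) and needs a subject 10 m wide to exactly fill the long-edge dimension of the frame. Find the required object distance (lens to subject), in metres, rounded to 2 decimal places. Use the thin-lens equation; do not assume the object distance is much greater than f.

90.22 m

W: 10 m = 10000 mm.
Magnification m = w/W = dᵢ/dₒ; combined with 1/f = 1/dₒ + 1/dᵢ this gives dₒ = f·(1 + W/w).
dₒ = 224 mm × (1 + 10000/24.89) = 224 × 402.7678 ≈ 90219.982 mm = 90.22 m.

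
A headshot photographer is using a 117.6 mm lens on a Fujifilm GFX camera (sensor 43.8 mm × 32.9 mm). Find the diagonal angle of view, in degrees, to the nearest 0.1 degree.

26.2°

Sensor diagonal = √(43.8² + 32.9²) = √3000.8500 ≈ 54.7800 mm.
Angle of view α = 2·arctan(d/2f) with d = 54.7800 mm and f = 117.6 mm.
d/2f = 0.23291; arctan(0.23291) ≈ 13.1109°, so α ≈ 26.2218°.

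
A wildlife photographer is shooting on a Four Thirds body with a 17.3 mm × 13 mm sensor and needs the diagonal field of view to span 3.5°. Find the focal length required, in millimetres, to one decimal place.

Sensor diagonal = √(17.3² + 13²) = √468.2900 ≈ 21.6400 mm.
From α = 2·arctan(d/2f) we get f = d / (2·tan(α/2)).
With d = 21.6400 mm and α/2 = 1.75°, tan(α/2) ≈ 0.03055, so f ≈ 21.6400 / 0.06111 ≈ 354.1416 mm.

354.1 mm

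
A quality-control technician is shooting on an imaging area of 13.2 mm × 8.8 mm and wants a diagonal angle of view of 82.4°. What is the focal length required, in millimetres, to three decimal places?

Sensor diagonal = √(13.2² + 8.8²) = √251.6800 ≈ 15.8644 mm.
From α = 2·arctan(d/2f) we get f = d / (2·tan(α/2)).
With d = 15.8644 mm and α/2 = 41.2°, tan(α/2) ≈ 0.87543, so f ≈ 15.8644 / 1.75087 ≈ 9.0609 mm.

9.061 mm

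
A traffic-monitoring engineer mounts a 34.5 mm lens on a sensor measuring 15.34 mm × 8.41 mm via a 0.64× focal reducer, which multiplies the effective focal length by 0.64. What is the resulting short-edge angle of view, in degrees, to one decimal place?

21.6°

Effective focal length f = 34.5 × 0.64 = 22.08 mm.
α = 2·arctan(8.41 / (2 × 22.08)) = 2·arctan(0.19044) ≈ 21.5650°.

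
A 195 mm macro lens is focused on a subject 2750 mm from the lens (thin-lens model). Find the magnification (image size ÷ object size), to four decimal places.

Thin lens: 1/f = 1/dₒ + 1/dᵢ → 1/dᵢ = 1/195 − 1/2750 = 0.0047646 mm⁻¹, so dᵢ ≈ 209.8826 mm.
Magnification m = dᵢ/dₒ = 209.8826/2750 ≈ 0.07632.

0.0763×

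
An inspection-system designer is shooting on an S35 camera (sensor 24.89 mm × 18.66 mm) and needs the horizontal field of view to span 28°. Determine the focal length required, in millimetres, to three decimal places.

From α = 2·arctan(w/2f) we get f = w / (2·tan(α/2)).
With w = 24.89 mm and α/2 = 14°, tan(α/2) ≈ 0.24933, so f ≈ 24.89 / 0.49866 ≈ 49.9142 mm.

49.914 mm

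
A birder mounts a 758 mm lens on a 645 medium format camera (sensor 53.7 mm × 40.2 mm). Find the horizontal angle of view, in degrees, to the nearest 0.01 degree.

Angle of view α = 2·arctan(w/2f) with w = 53.7 mm and f = 758 mm.
w/2f = 0.03542; arctan(0.03542) ≈ 2.0287°, so α ≈ 4.0574°.

4.06°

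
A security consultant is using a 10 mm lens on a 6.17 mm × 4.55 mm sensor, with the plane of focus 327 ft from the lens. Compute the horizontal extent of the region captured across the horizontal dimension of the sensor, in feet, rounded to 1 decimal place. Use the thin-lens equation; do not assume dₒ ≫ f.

dₒ: 327 ft × 304.8 mm/ft = 99669.60 mm.
Similar triangles through the lens centre give W/dₒ = w/dᵢ; with 1/f = 1/dₒ + 1/dᵢ this gives W = w·(dₒ − f)/f.
W = 6.17 mm × (99669.6 − 10) / 10 = 6.17 × 9965.9597 ≈ 61489.971 mm = 61489.971/304.8 ft = 201.739 ft.

201.7 ft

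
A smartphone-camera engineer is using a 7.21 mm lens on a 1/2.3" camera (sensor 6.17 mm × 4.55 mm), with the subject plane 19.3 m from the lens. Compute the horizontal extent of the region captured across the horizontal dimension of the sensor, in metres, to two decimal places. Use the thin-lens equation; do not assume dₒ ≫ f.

dₒ: 19.3 m = 19300 mm.
Similar triangles through the lens centre give W/dₒ = w/dᵢ; with 1/f = 1/dₒ + 1/dᵢ this gives W = w·(dₒ − f)/f.
W = 6.17 mm × (19300 − 7.21) / 7.21 = 6.17 × 2675.8377 ≈ 16509.919 mm = 16.5099 m.

16.51 m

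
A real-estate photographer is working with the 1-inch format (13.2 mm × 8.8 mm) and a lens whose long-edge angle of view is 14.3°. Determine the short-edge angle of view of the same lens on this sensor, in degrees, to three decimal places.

From the long-edge AOV: f = 13.2 / (2·tan(7.15°)) = 13.2 / 0.25089 ≈ 52.6136 mm.
Short-edge AOV = 2·arctan(8.8 / (2 × 52.6136)) = 2·arctan(0.08363) ≈ 9.5609°.

9.561°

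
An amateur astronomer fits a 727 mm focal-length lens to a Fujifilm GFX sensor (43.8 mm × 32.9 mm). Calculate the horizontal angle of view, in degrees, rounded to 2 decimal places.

Angle of view α = 2·arctan(w/2f) with w = 43.8 mm and f = 727 mm.
w/2f = 0.03012; arctan(0.03012) ≈ 1.7254°, so α ≈ 3.4509°.

3.45°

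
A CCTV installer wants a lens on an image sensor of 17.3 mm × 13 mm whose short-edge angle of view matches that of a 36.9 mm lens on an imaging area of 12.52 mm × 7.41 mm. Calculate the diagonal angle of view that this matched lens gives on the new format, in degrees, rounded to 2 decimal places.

Equal short-edge AOV ⇒ f₂ = f₁ · 13/7.41 = 36.9 × 1.75439 ≈ 64.7368 mm.
Sensor diagonal = √(17.3² + 13²) = √468.2900 ≈ 21.6400 mm.
Diagonal AOV on the new format = 2·arctan(21.6400 / (2 × 64.7368)) = 2·arctan(0.16714) ≈ 18.9772°.

18.98°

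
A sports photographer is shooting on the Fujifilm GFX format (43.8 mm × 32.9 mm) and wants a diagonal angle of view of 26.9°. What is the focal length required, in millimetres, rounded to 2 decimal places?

114.53 mm

Sensor diagonal = √(43.8² + 32.9²) = √3000.8500 ≈ 54.7800 mm.
From α = 2·arctan(d/2f) we get f = d / (2·tan(α/2)).
With d = 54.7800 mm and α/2 = 13.45°, tan(α/2) ≈ 0.23916, so f ≈ 54.7800 / 0.47831 ≈ 114.5278 mm.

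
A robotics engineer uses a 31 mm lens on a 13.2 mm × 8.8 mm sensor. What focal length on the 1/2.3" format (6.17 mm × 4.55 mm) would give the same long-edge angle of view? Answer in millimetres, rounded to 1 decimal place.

14.5 mm

Equal angle of view means equal width/f ratio, so f₂ = f₁ · (width₂/width₁) = 31 × 6.17/13.2.
f₂ = 31 × 0.46742 ≈ 14.490 mm.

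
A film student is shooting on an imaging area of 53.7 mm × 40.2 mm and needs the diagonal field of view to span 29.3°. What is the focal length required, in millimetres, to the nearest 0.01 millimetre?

128.30 mm

Sensor diagonal = √(53.7² + 40.2²) = √4499.7300 ≈ 67.0800 mm.
From α = 2·arctan(d/2f) we get f = d / (2·tan(α/2)).
With d = 67.0800 mm and α/2 = 14.65°, tan(α/2) ≈ 0.26141, so f ≈ 67.0800 / 0.52283 ≈ 128.3030 mm.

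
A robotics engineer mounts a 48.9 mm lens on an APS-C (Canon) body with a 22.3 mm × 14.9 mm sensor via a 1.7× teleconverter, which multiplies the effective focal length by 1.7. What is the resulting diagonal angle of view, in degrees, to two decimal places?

18.33°

Effective focal length f = 48.9 × 1.7 = 83.13 mm.
Sensor diagonal = √(22.3² + 14.9²) = √719.3000 ≈ 26.8198 mm.
α = 2·arctan(26.820 / (2 × 83.13)) = 2·arctan(0.16131) ≈ 18.3271°.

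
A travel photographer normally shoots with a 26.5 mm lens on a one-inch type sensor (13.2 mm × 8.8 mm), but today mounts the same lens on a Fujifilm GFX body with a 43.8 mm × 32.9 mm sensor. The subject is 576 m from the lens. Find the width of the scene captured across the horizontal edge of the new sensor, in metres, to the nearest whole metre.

952 m

The focal length stays 26.5 mm; the relevant sensor dimension is now w = 43.8 mm. Object distance dₒ = 576 m = 576000 mm.
Thin-lens field width W = w·(dₒ − f)/f = 43.8 × (576000 − 26.5)/26.5 ≈ 951986.389 mm = 951.986 m.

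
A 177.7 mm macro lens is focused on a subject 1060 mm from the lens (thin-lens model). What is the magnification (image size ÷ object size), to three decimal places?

0.201×

Thin lens: 1/f = 1/dₒ + 1/dᵢ → 1/dᵢ = 1/177.7 − 1/1060 = 0.0046841 mm⁻¹, so dᵢ ≈ 213.4897 mm.
Magnification m = dᵢ/dₒ = 213.4897/1060 ≈ 0.20141.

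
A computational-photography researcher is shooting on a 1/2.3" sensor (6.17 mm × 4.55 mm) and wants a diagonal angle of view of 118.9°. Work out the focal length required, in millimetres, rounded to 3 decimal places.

2.262 mm

Sensor diagonal = √(6.17² + 4.55²) = √58.7714 ≈ 7.6663 mm.
From α = 2·arctan(d/2f) we get f = d / (2·tan(α/2)).
With d = 7.6663 mm and α/2 = 59.45°, tan(α/2) ≈ 1.69428, so f ≈ 7.6663 / 3.38856 ≈ 2.2624 mm.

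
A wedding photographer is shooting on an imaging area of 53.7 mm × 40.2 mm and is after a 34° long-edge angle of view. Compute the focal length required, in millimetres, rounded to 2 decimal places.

87.82 mm

From α = 2·arctan(w/2f) we get f = w / (2·tan(α/2)).
With w = 53.7 mm and α/2 = 17°, tan(α/2) ≈ 0.30573, so f ≈ 53.7 / 0.61146 ≈ 87.8224 mm.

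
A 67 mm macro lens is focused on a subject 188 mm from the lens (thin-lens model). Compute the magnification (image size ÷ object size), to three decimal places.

Thin lens: 1/f = 1/dₒ + 1/dᵢ → 1/dᵢ = 1/67 − 1/188 = 0.0096062 mm⁻¹, so dᵢ ≈ 104.0992 mm.
Magnification m = dᵢ/dₒ = 104.0992/188 ≈ 0.55372.

0.554×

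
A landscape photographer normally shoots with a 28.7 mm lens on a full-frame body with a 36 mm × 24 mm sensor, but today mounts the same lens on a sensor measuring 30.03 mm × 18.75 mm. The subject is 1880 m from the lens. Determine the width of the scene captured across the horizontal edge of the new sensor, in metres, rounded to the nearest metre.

The focal length stays 28.7 mm; the relevant sensor dimension is now w = 30.03 mm. Object distance dₒ = 1880 m = 1.88e+06 mm.
Thin-lens field width W = w·(dₒ − f)/f = 30.03 × (1.88e+06 − 28.7)/28.7 ≈ 1967091.921 mm = 1967.09 m.

1967 m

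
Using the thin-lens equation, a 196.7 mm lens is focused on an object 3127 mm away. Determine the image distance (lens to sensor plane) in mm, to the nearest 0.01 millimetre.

209.90 mm

1/dᵢ = 1/f − 1/dₒ = 1/196.7 − 1/3127 = 0.0047641 mm⁻¹.
dᵢ = 1/0.0047641 ≈ 209.9037 mm.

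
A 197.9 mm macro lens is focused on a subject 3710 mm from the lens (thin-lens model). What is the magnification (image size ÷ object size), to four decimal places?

Thin lens: 1/f = 1/dₒ + 1/dᵢ → 1/dᵢ = 1/197.9 − 1/3710 = 0.0047835 mm⁻¹, so dᵢ ≈ 209.0513 mm.
Magnification m = dᵢ/dₒ = 209.0513/3710 ≈ 0.05635.

0.0563×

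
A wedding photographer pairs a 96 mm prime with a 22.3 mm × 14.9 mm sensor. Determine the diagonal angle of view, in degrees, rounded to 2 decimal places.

Sensor diagonal = √(22.3² + 14.9²) = √719.3000 ≈ 26.8198 mm.
Angle of view α = 2·arctan(d/2f) with d = 26.8198 mm and f = 96 mm.
d/2f = 0.13969; arctan(0.13969) ≈ 7.9520°, so α ≈ 15.9040°.

15.90°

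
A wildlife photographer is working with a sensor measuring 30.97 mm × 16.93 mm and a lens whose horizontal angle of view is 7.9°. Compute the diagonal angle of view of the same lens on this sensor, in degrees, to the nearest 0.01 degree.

From the horizontal AOV: f = 30.97 / (2·tan(3.95°)) = 30.97 / 0.13810 ≈ 224.2580 mm.
Sensor diagonal = √(30.97² + 16.93²) = √1245.7658 ≈ 35.2954 mm.
Diagonal AOV = 2·arctan(35.2954 / (2 × 224.2580)) = 2·arctan(0.07869) ≈ 8.9991°.

9.00°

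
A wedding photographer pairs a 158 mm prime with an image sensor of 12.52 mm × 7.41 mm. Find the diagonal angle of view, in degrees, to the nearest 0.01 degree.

Sensor diagonal = √(12.52² + 7.41²) = √211.6585 ≈ 14.5485 mm.
Angle of view α = 2·arctan(d/2f) with d = 14.5485 mm and f = 158 mm.
d/2f = 0.04604; arctan(0.04604) ≈ 2.6360°, so α ≈ 5.2720°.

5.27°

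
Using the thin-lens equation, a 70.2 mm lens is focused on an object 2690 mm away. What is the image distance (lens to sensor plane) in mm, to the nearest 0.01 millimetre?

1/dᵢ = 1/f − 1/dₒ = 1/70.2 − 1/2690 = 0.0138733 mm⁻¹.
dᵢ = 1/0.0138733 ≈ 72.0811 mm.

72.08 mm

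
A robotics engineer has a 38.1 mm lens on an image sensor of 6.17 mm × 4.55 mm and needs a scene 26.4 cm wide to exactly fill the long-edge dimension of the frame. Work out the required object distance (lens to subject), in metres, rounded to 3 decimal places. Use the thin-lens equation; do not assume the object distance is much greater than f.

W: 26.4 cm = 264 mm.
Magnification m = w/W = dᵢ/dₒ; combined with 1/f = 1/dₒ + 1/dᵢ this gives dₒ = f·(1 + W/w).
dₒ = 38.1 mm × (1 + 264/6.17) = 38.1 × 43.7877 ≈ 1668.311 mm = 1.66831 m.

1.668 m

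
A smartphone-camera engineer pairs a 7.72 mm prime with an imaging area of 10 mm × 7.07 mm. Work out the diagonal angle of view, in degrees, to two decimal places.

76.84°

Sensor diagonal = √(10² + 7.07²) = √149.9849 ≈ 12.2468 mm.
Angle of view α = 2·arctan(d/2f) with d = 12.2468 mm and f = 7.72 mm.
d/2f = 0.79319; arctan(0.79319) ≈ 38.4211°, so α ≈ 76.8421°.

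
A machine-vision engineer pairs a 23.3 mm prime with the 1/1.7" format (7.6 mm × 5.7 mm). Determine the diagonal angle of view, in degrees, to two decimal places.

Sensor diagonal = √(7.6² + 5.7²) = √90.2500 ≈ 9.5000 mm.
Angle of view α = 2·arctan(d/2f) with d = 9.5000 mm and f = 23.3 mm.
d/2f = 0.20386; arctan(0.20386) ≈ 11.5226°, so α ≈ 23.0452°.

23.05°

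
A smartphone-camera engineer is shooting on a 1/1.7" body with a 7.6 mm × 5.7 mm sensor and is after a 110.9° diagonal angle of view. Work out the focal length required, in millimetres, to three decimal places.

Sensor diagonal = √(7.6² + 5.7²) = √90.2500 ≈ 9.5000 mm.
From α = 2·arctan(d/2f) we get f = d / (2·tan(α/2)).
With d = 9.5000 mm and α/2 = 55.45°, tan(α/2) ≈ 1.45229, so f ≈ 9.5000 / 2.90458 ≈ 3.2707 mm.

3.271 mm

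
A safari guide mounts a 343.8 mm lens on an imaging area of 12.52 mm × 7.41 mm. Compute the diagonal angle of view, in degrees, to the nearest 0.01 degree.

Sensor diagonal = √(12.52² + 7.41²) = √211.6585 ≈ 14.5485 mm.
Angle of view α = 2·arctan(d/2f) with d = 14.5485 mm and f = 343.8 mm.
d/2f = 0.02116; arctan(0.02116) ≈ 1.2121°, so α ≈ 2.4242°.

2.42°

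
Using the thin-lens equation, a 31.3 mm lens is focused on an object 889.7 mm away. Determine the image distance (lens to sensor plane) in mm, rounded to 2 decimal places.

1/dᵢ = 1/f − 1/dₒ = 1/31.3 − 1/889.7 = 0.0308249 mm⁻¹.
dᵢ = 1/0.0308249 ≈ 32.4413 mm.

32.44 mm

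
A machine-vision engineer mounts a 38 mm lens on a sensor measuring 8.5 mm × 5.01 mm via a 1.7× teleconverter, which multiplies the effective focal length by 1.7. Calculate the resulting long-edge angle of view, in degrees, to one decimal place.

Effective focal length f = 38 × 1.7 = 64.6 mm.
α = 2·arctan(8.5 / (2 × 64.6)) = 2·arctan(0.06579) ≈ 7.5281°.

7.5°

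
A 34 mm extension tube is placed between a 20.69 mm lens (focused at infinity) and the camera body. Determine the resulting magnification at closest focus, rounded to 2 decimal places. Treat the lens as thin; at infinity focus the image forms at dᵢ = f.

1.64×

The tube moves the image plane from f to f + e, so dᵢ = 20.69 + 34 = 54.69 mm. Focus is achieved when 1/f = 1/dₒ + 1/dᵢ, giving dₒ = 1/(1/f − 1/(f+e)).
Magnification m = dᵢ/dₒ = (f+e)·(1/f − 1/(f+e)) = e/f = 34/20.69 ≈ 1.6433.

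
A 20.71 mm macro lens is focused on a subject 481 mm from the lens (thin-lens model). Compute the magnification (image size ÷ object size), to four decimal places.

0.0450×

Thin lens: 1/f = 1/dₒ + 1/dᵢ → 1/dᵢ = 1/20.71 − 1/481 = 0.0462069 mm⁻¹, so dᵢ ≈ 21.6418 mm.
Magnification m = dᵢ/dₒ = 21.6418/481 ≈ 0.04499.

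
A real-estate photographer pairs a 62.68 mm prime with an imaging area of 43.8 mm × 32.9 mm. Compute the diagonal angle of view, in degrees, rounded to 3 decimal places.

47.209°

Sensor diagonal = √(43.8² + 32.9²) = √3000.8500 ≈ 54.7800 mm.
Angle of view α = 2·arctan(d/2f) with d = 54.7800 mm and f = 62.68 mm.
d/2f = 0.43698; arctan(0.43698) ≈ 23.6044°, so α ≈ 47.2089°.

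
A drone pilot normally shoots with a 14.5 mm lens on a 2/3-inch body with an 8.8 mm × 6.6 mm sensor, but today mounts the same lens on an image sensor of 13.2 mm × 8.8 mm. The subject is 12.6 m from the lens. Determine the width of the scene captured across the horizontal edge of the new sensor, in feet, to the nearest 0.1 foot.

The focal length stays 14.5 mm; the relevant sensor dimension is now w = 13.2 mm. Object distance dₒ = 12.6 m = 12600 mm.
Thin-lens field width W = w·(dₒ − f)/f = 13.2 × (12600 − 14.5)/14.5 ≈ 11457.145 mm = 11457.145/304.8 ft = 37.5891 ft.

37.6 ft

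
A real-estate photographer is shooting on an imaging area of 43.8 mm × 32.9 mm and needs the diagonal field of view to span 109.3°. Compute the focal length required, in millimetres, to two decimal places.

Sensor diagonal = √(43.8² + 32.9²) = √3000.8500 ≈ 54.7800 mm.
From α = 2·arctan(d/2f) we get f = d / (2·tan(α/2)).
With d = 54.7800 mm and α/2 = 54.65°, tan(α/2) ≈ 1.40974, so f ≈ 54.7800 / 2.81948 ≈ 19.4291 mm.

19.43 mm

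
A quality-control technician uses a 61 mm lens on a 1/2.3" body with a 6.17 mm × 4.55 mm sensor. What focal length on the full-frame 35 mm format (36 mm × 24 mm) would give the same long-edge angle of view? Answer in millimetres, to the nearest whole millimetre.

356 mm

Equal angle of view means equal width/f ratio, so f₂ = f₁ · (width₂/width₁) = 61 × 36/6.17.
f₂ = 61 × 5.83468 ≈ 355.916 mm.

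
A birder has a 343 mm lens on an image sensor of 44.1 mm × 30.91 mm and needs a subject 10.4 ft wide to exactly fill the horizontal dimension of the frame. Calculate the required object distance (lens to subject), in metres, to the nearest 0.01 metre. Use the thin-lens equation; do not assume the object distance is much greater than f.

25.00 m

W: 10.4 ft × 304.8 mm/ft = 3169.92 mm.
Magnification m = w/W = dᵢ/dₒ; combined with 1/f = 1/dₒ + 1/dᵢ this gives dₒ = f·(1 + W/w).
dₒ = 343 mm × (1 + 3169.92/44.1) = 343 × 72.8803 ≈ 24997.933 mm = 24.9979 m.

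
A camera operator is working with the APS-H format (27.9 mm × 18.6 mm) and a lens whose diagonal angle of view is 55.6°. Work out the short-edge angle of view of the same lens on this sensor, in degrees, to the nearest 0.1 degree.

32.6°

Sensor diagonal = √(27.9² + 18.6²) = √1124.3700 ≈ 33.5316 mm.
From the diagonal AOV: f = 33.5316 / (2·tan(27.8°)) = 33.5316 / 1.05448 ≈ 31.7992 mm.
Short-edge AOV = 2·arctan(18.6 / (2 × 31.7992)) = 2·arctan(0.29246) ≈ 32.6042°.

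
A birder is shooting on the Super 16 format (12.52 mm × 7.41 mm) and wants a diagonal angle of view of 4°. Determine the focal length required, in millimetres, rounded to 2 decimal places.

208.31 mm

Sensor diagonal = √(12.52² + 7.41²) = √211.6585 ≈ 14.5485 mm.
From α = 2·arctan(d/2f) we get f = d / (2·tan(α/2)).
With d = 14.5485 mm and α/2 = 2°, tan(α/2) ≈ 0.03492, so f ≈ 14.5485 / 0.06984 ≈ 208.3071 mm.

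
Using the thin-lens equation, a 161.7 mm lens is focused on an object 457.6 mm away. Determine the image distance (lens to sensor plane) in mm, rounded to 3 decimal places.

1/dᵢ = 1/f − 1/dₒ = 1/161.7 − 1/457.6 = 0.0039990 mm⁻¹.
dᵢ = 1/0.0039990 ≈ 250.0639 mm.

250.064 mm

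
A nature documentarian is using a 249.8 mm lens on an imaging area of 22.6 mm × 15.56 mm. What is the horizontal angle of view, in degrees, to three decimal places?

5.180°

Angle of view α = 2·arctan(w/2f) with w = 22.6 mm and f = 249.8 mm.
w/2f = 0.04524; arctan(0.04524) ≈ 2.5901°, so α ≈ 5.1802°.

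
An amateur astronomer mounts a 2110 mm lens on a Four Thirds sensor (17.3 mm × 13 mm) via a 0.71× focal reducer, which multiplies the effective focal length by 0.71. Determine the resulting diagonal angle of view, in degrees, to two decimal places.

0.83°

Effective focal length f = 2110 × 0.71 = 1498.1 mm.
Sensor diagonal = √(17.3² + 13²) = √468.2900 ≈ 21.6400 mm.
α = 2·arctan(21.640 / (2 × 1498.1)) = 2·arctan(0.00722) ≈ 0.8276°.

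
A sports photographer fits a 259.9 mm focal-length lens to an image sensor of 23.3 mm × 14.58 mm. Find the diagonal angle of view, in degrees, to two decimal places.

Sensor diagonal = √(23.3² + 14.58²) = √755.4664 ≈ 27.4857 mm.
Angle of view α = 2·arctan(d/2f) with d = 27.4857 mm and f = 259.9 mm.
d/2f = 0.05288; arctan(0.05288) ≈ 3.0268°, so α ≈ 6.0537°.

6.05°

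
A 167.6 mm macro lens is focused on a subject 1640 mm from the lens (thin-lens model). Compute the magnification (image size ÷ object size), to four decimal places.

Thin lens: 1/f = 1/dₒ + 1/dᵢ → 1/dᵢ = 1/167.6 − 1/1640 = 0.0053568 mm⁻¹, so dᵢ ≈ 186.6775 mm.
Magnification m = dᵢ/dₒ = 186.6775/1640 ≈ 0.11383.

0.1138×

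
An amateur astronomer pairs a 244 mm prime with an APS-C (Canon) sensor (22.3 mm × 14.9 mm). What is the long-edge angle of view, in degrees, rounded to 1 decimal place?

Angle of view α = 2·arctan(w/2f) with w = 22.3 mm and f = 244 mm.
w/2f = 0.04570; arctan(0.04570) ≈ 2.6164°, so α ≈ 5.2328°.

5.2°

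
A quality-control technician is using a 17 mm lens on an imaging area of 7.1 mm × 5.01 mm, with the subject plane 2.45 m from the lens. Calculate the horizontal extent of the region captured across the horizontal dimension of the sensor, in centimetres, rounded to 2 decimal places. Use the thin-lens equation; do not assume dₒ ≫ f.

101.61 cm

dₒ: 2.45 m = 2450 mm.
Similar triangles through the lens centre give W/dₒ = w/dᵢ; with 1/f = 1/dₒ + 1/dᵢ this gives W = w·(dₒ − f)/f.
W = 7.1 mm × (2450 − 17) / 17 = 7.1 × 143.1176 ≈ 1016.135 mm = 101.614 cm.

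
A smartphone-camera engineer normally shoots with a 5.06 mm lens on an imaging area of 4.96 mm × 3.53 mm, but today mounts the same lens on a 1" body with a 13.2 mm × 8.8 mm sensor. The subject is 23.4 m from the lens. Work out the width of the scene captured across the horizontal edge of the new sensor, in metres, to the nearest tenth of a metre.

61.0 m

The focal length stays 5.06 mm; the relevant sensor dimension is now w = 13.2 mm. Object distance dₒ = 23.4 m = 23400 mm.
Thin-lens field width W = w·(dₒ − f)/f = 13.2 × (23400 − 5.06)/5.06 ≈ 61030.278 mm = 61.0303 m.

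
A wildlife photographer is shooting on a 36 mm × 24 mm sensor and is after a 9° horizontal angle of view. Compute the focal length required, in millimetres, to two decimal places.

228.71 mm

From α = 2·arctan(w/2f) we get f = w / (2·tan(α/2)).
With w = 36 mm and α/2 = 4.5°, tan(α/2) ≈ 0.07870, so f ≈ 36 / 0.15740 ≈ 228.7117 mm.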